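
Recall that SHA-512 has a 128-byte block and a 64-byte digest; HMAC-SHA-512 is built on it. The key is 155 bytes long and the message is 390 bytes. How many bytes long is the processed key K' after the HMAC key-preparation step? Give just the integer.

Key is 155 > 128 bytes, so it is hashed to 64 bytes then zero-padded to 128: |K'| = 128.

128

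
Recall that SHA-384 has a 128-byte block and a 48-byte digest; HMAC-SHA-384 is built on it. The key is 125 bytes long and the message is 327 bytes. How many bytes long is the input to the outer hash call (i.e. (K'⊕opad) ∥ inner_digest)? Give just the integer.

Key is 125 ≤ 128 bytes, zero-padded: |K'| = 128.
Outer input = (K'⊕opad) ∥ H(inner) → 128 + 48 = 176 bytes.

176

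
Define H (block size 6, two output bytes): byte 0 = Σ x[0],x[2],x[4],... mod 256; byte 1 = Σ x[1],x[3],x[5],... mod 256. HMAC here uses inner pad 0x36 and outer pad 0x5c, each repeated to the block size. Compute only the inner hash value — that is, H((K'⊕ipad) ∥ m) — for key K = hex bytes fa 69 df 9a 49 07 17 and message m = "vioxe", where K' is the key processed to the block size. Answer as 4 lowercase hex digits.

Key hex bytes fa 69 df 9a 49 07 17 is 7 bytes > B = 6, so hash it first: H(key) = 39 0a, then zero-pad to 6 bytes: K' = 39 0a 00 00 00 00.
K' ⊕ ipad = 0f 3c 36 36 36 36.
Inner input = 0f 3c 36 36 36 36 ∥ 76 69 6f 78 65.
Inner hash: even-index sum = 453 mod 256 = 197; odd-index sum = 393 mod 256 = 137 → c5 89.

c589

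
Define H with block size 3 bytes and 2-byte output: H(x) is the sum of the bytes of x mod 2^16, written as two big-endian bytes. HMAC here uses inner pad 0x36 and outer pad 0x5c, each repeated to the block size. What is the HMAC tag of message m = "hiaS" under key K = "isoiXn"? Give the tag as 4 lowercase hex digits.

011d

Key "isoiXn" = 69 73 6f 69 58 6e is 6 bytes > B = 3, so hash it first: H(key) = 02 7a, then zero-pad to 3 bytes: K' = 02 7a 00.
K' ⊕ ipad = 34 4c 36.  K' ⊕ opad = 5e 26 5c.
Inner input = (K'⊕ipad) ∥ m = 34 4c 36 ∥ 68 69 61 53.
Inner hash: sum = 52+76+54+104+105+97+83 = 571 → 02 3b.
Outer input = (K'⊕opad) ∥ inner = 5e 26 5c ∥ 02 3b.
Outer hash (tag): sum = 94+38+92+2+59 = 285 → 01 1d.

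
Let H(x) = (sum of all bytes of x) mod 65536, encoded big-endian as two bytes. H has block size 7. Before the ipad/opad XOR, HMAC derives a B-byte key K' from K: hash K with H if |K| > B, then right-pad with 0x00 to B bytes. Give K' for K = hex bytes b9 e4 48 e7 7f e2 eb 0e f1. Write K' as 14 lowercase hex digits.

06170000000000

|K| = 9 > B = 7, so first hash the key.
H(K): sum = 185+228+72+231+127+226+235+14+241 = 1559 → 06 17.
Zero-pad H(K) = 06 17 to 7 bytes: K' = 06 17 00 00 00 00 00.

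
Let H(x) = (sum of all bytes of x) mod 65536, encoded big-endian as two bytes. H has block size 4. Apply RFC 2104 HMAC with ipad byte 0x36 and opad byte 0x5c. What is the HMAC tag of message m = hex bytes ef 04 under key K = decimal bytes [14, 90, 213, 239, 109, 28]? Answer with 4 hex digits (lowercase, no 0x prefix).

Key decimal bytes [14, 90, 213, 239, 109, 28] = 0e 5a d5 ef 6d 1c is 6 bytes > B = 4, so hash it first: H(key) = 02 b5, then zero-pad to 4 bytes: K' = 02 b5 00 00.
K' ⊕ ipad = 34 83 36 36.  K' ⊕ opad = 5e e9 5c 5c.
Inner input = (K'⊕ipad) ∥ m = 34 83 36 36 ∥ ef 04.
Inner hash: sum = 52+131+54+54+239+4 = 534 → 02 16.
Outer input = (K'⊕opad) ∥ inner = 5e e9 5c 5c ∥ 02 16.
Outer hash (tag): sum = 94+233+92+92+2+22 = 535 → 02 17.

0217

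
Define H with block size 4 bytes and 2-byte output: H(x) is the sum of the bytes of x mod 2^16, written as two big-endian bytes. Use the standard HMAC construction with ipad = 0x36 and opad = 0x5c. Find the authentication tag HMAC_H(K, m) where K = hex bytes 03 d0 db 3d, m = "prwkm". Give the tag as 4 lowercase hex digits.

Key hex bytes 03 d0 db 3d is exactly B = 4 bytes: K' = 03 d0 db 3d.
K' ⊕ ipad = 35 e6 ed 0b.  K' ⊕ opad = 5f 8c 87 61.
Inner input = (K'⊕ipad) ∥ m = 35 e6 ed 0b ∥ 70 72 77 6b 6d.
Inner hash: sum = 53+230+237+11+112+114+119+107+109 = 1092 → 04 44.
Outer input = (K'⊕opad) ∥ inner = 5f 8c 87 61 ∥ 04 44.
Outer hash (tag): sum = 95+140+135+97+4+68 = 539 → 02 1b.

021b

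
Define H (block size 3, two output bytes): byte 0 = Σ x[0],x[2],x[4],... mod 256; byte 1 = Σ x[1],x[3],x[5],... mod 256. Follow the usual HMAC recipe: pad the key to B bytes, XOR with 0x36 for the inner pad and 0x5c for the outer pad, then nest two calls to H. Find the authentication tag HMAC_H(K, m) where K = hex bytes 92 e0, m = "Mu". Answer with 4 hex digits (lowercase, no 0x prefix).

Key hex bytes 92 e0 is 2 bytes ≤ B = 3; zero-pad to 3 bytes: K' = 92 e0 00.
K' ⊕ ipad = a4 d6 36.  K' ⊕ opad = ce bc 5c.
Inner input = (K'⊕ipad) ∥ m = a4 d6 36 ∥ 4d 75.
Inner hash: even-index sum = 335 mod 256 = 79; odd-index sum = 291 mod 256 = 35 → 4f 23.
Outer input = (K'⊕opad) ∥ inner = ce bc 5c ∥ 4f 23.
Outer hash (tag): even-index sum = 333 mod 256 = 77; odd-index sum = 267 mod 256 = 11 → 4d 0b.

4d0b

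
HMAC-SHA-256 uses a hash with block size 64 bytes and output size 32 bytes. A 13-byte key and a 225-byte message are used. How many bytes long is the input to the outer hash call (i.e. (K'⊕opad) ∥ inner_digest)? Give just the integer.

Key is 13 ≤ 64 bytes, zero-padded: |K'| = 64.
Outer input = (K'⊕opad) ∥ H(inner) → 64 + 32 = 96 bytes.

96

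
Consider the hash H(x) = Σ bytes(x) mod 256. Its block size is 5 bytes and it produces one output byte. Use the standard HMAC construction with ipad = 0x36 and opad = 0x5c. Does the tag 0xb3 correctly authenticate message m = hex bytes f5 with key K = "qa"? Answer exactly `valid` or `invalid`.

valid

Key "qa" = 71 61 is 2 bytes ≤ B = 5; zero-pad to 5 bytes: K' = 71 61 00 00 00.
K' ⊕ ipad = 47 57 36 36 36; K' ⊕ opad = 2d 3d 5c 5c 5c.
Inner hash: sum = 71+87+54+54+54+245 = 565; mod 256 = 53 → 35.
Outer hash (recomputed tag): sum = 45+61+92+92+92+53 = 435; mod 256 = 179 → b3.
Recomputed tag = b3; claimed = b3 → match.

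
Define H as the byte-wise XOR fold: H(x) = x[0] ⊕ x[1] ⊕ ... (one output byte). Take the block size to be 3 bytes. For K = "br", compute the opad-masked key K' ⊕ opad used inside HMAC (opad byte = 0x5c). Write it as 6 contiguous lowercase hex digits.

Key "br" = 62 72 is 2 bytes ≤ B = 3; zero-pad to 3 bytes: K' = 62 72 00.
XOR each byte with 0x5c: 62⊕5c=3e, 72⊕5c=2e, 00⊕5c=5c.

3e2e5c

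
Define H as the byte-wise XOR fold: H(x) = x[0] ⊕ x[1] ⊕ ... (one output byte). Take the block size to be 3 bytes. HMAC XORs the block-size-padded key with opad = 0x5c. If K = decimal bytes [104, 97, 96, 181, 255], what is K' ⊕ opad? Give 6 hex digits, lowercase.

7f5c5c

Key decimal bytes [104, 97, 96, 181, 255] = 68 61 60 b5 ff is 5 bytes > B = 3, so hash it first: H(key) = 23, then zero-pad to 3 bytes: K' = 23 00 00.
XOR each byte with 0x5c: 23⊕5c=7f, 00⊕5c=5c, 00⊕5c=5c.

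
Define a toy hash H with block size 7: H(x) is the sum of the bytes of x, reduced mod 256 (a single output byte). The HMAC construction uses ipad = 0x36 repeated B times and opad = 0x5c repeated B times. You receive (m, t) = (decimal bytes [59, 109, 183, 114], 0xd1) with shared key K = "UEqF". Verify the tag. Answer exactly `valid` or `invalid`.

invalid

Key "UEqF" = 55 45 71 46 is 4 bytes ≤ B = 7; zero-pad to 7 bytes: K' = 55 45 71 46 00 00 00.
K' ⊕ ipad = 63 73 47 70 36 36 36; K' ⊕ opad = 09 19 2d 1a 5c 5c 5c.
Inner hash: sum = 99+115+71+112+54+54+54+59+109+183+114 = 1024; mod 256 = 0 → 00.
Outer hash (recomputed tag): sum = 9+25+45+26+92+92+92+0 = 381; mod 256 = 125 → 7d.
Recomputed tag = 7d; claimed = d1 → mismatch.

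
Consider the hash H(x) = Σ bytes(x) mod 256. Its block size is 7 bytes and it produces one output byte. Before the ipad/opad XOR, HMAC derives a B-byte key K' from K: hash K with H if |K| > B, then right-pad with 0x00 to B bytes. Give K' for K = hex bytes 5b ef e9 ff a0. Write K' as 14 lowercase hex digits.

5befe9ffa00000

Key hex bytes 5b ef e9 ff a0 is 5 bytes ≤ B = 7; zero-pad to 7 bytes: K' = 5b ef e9 ff a0 00 00.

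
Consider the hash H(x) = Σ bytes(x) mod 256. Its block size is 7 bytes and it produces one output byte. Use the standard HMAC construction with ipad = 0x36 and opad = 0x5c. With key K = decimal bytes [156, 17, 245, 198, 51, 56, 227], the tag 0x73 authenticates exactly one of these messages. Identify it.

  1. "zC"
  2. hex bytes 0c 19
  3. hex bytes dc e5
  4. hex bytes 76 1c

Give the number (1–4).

2

Key decimal bytes [156, 17, 245, 198, 51, 56, 227] = 9c 11 f5 c6 33 38 e3 is exactly B = 7 bytes: K' = 9c 11 f5 c6 33 38 e3.
K' ⊕ ipad = aa 27 c3 f0 05 0e d5; K' ⊕ opad = c0 4d a9 9a 6f 64 bf.
m1: inner = H(aa 27 c3 f0 05 0e d5 7a 43) = 29; tag = H(c0 4d a9 9a 6f 64 bf 29) = 0b
m2: inner = H(aa 27 c3 f0 05 0e d5 0c 19) = 91; tag = H(c0 4d a9 9a 6f 64 bf 91) = 73 ← matches
m3: inner = H(aa 27 c3 f0 05 0e d5 dc e5) = 2d; tag = H(c0 4d a9 9a 6f 64 bf 2d) = 0f
m4: inner = H(aa 27 c3 f0 05 0e d5 76 1c) = fe; tag = H(c0 4d a9 9a 6f 64 bf fe) = e0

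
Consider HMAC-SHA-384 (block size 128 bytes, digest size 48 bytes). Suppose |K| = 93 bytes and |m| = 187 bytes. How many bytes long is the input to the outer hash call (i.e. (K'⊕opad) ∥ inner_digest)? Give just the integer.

176

Key is 93 ≤ 128 bytes, zero-padded: |K'| = 128.
Outer input = (K'⊕opad) ∥ H(inner) → 128 + 48 = 176 bytes.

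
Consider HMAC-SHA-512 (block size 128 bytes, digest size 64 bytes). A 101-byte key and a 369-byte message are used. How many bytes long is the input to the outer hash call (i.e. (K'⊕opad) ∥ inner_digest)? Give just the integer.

Key is 101 ≤ 128 bytes, zero-padded: |K'| = 128.
Outer input = (K'⊕opad) ∥ H(inner) → 128 + 64 = 192 bytes.

192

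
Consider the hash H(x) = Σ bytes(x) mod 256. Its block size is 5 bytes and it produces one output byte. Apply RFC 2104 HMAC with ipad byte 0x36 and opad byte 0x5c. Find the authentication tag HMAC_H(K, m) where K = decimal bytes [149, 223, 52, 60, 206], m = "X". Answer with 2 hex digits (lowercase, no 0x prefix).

8e

Key decimal bytes [149, 223, 52, 60, 206] = 95 df 34 3c ce is exactly B = 5 bytes: K' = 95 df 34 3c ce.
K' ⊕ ipad = a3 e9 02 0a f8.  K' ⊕ opad = c9 83 68 60 92.
Inner input = (K'⊕ipad) ∥ m = a3 e9 02 0a f8 ∥ 58.
Inner hash: sum = 163+233+2+10+248+88 = 744; mod 256 = 232 → e8.
Outer input = (K'⊕opad) ∥ inner = c9 83 68 60 92 ∥ e8.
Outer hash (tag): sum = 201+131+104+96+146+232 = 910; mod 256 = 142 → 8e.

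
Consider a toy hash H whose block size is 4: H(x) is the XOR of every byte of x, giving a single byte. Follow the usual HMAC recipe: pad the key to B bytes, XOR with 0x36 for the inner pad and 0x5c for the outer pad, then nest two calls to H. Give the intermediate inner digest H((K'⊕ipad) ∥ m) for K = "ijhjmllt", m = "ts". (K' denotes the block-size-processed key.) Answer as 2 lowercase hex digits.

1f

Key "ijhjmllt" = 69 6a 68 6a 6d 6c 6c 74 is 8 bytes > B = 4, so hash it first: H(key) = 18, then zero-pad to 4 bytes: K' = 18 00 00 00.
K' ⊕ ipad = 2e 36 36 36.
Inner input = 2e 36 36 36 ∥ 74 73.
Inner hash: XOR 2e⊕36⊕36⊕36⊕74⊕73 = 1f.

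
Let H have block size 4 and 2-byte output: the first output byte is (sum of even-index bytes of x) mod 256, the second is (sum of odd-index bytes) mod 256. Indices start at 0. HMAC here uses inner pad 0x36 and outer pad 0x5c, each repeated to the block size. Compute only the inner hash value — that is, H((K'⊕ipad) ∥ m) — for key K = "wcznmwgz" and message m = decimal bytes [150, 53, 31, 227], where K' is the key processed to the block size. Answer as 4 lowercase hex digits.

Key "wcznmwgz" = 77 63 7a 6e 6d 77 67 7a is 8 bytes > B = 4, so hash it first: H(key) = c5 c2, then zero-pad to 4 bytes: K' = c5 c2 00 00.
K' ⊕ ipad = f3 f4 36 36.
Inner input = f3 f4 36 36 ∥ 96 35 1f e3.
Inner hash: even-index sum = 478 mod 256 = 222; odd-index sum = 578 mod 256 = 66 → de 42.

de42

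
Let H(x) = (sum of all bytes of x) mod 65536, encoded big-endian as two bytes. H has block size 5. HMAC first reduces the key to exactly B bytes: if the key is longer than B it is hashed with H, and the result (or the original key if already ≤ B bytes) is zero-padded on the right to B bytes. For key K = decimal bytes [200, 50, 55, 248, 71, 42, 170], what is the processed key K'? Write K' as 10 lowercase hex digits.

0344000000

|K| = 7 > B = 5, so first hash the key.
H(K): sum = 200+50+55+248+71+42+170 = 836 → 03 44.
Zero-pad H(K) = 03 44 to 5 bytes: K' = 03 44 00 00 00.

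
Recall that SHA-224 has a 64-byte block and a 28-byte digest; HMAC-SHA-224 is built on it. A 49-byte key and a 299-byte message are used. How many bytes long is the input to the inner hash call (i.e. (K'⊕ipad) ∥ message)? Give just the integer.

Key is 49 ≤ 64 bytes, zero-padded: |K'| = 64.
Inner input = (K'⊕ipad) ∥ m → 64 + 299 = 363 bytes.

363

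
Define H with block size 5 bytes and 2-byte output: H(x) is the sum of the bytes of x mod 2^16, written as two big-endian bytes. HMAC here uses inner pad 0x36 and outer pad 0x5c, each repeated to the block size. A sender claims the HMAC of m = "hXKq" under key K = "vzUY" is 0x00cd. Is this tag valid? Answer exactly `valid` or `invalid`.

Key "vzUY" = 76 7a 55 59 is 4 bytes ≤ B = 5; zero-pad to 5 bytes: K' = 76 7a 55 59 00.
K' ⊕ ipad = 40 4c 63 6f 36; K' ⊕ opad = 2a 26 09 05 5c.
Inner hash: sum = 64+76+99+111+54+104+88+75+113 = 784 → 03 10.
Outer hash (recomputed tag): sum = 42+38+9+5+92+3+16 = 205 → 00 cd.
Recomputed tag = 00cd; claimed = 00cd → match.

valid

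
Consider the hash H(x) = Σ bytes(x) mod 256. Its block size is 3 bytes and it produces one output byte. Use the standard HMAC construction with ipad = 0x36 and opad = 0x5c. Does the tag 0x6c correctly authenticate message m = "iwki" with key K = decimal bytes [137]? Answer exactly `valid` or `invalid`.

valid

Key decimal bytes [137] = 89 is 1 byte ≤ B = 3; zero-pad to 3 bytes: K' = 89 00 00.
K' ⊕ ipad = bf 36 36; K' ⊕ opad = d5 5c 5c.
Inner hash: sum = 191+54+54+105+119+107+105 = 735; mod 256 = 223 → df.
Outer hash (recomputed tag): sum = 213+92+92+223 = 620; mod 256 = 108 → 6c.
Recomputed tag = 6c; claimed = 6c → match.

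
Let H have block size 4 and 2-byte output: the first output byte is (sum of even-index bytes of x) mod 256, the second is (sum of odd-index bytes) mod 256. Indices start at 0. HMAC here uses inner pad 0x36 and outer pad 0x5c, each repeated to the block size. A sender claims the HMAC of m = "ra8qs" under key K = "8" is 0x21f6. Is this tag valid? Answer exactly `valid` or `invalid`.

Key "8" = 38 is 1 byte ≤ B = 4; zero-pad to 4 bytes: K' = 38 00 00 00.
K' ⊕ ipad = 0e 36 36 36; K' ⊕ opad = 64 5c 5c 5c.
Inner hash: even-index sum = 353 mod 256 = 97; odd-index sum = 318 mod 256 = 62 → 61 3e.
Outer hash (recomputed tag): even-index sum = 289 mod 256 = 33; odd-index sum = 246 mod 256 = 246 → 21 f6.
Recomputed tag = 21f6; claimed = 21f6 → match.

valid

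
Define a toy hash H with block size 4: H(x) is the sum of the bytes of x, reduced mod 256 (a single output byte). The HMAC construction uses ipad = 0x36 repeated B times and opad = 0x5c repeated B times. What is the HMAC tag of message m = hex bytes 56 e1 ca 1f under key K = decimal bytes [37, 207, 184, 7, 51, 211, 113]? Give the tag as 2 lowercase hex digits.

Key decimal bytes [37, 207, 184, 7, 51, 211, 113] = 25 cf b8 07 33 d3 71 is 7 bytes > B = 4, so hash it first: H(key) = 2a, then zero-pad to 4 bytes: K' = 2a 00 00 00.
K' ⊕ ipad = 1c 36 36 36.  K' ⊕ opad = 76 5c 5c 5c.
Inner input = (K'⊕ipad) ∥ m = 1c 36 36 36 ∥ 56 e1 ca 1f.
Inner hash: sum = 28+54+54+54+86+225+202+31 = 734; mod 256 = 222 → de.
Outer input = (K'⊕opad) ∥ inner = 76 5c 5c 5c ∥ de.
Outer hash (tag): sum = 118+92+92+92+222 = 616; mod 256 = 104 → 68.

68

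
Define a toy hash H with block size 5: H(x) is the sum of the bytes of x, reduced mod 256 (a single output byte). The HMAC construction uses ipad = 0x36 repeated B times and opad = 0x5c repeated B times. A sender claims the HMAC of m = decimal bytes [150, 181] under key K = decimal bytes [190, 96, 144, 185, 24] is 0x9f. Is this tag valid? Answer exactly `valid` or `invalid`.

Key decimal bytes [190, 96, 144, 185, 24] = be 60 90 b9 18 is exactly B = 5 bytes: K' = be 60 90 b9 18.
K' ⊕ ipad = 88 56 a6 8f 2e; K' ⊕ opad = e2 3c cc e5 44.
Inner hash: sum = 136+86+166+143+46+150+181 = 908; mod 256 = 140 → 8c.
Outer hash (recomputed tag): sum = 226+60+204+229+68+140 = 927; mod 256 = 159 → 9f.
Recomputed tag = 9f; claimed = 9f → match.

valid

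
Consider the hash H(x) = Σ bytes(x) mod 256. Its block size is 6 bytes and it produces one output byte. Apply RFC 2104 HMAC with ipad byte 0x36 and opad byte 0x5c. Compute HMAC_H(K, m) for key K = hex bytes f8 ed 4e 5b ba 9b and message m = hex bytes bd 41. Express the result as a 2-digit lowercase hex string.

Key hex bytes f8 ed 4e 5b ba 9b is exactly B = 6 bytes: K' = f8 ed 4e 5b ba 9b.
K' ⊕ ipad = ce db 78 6d 8c ad.  K' ⊕ opad = a4 b1 12 07 e6 c7.
Inner input = (K'⊕ipad) ∥ m = ce db 78 6d 8c ad ∥ bd 41.
Inner hash: sum = 206+219+120+109+140+173+189+65 = 1221; mod 256 = 197 → c5.
Outer input = (K'⊕opad) ∥ inner = a4 b1 12 07 e6 c7 ∥ c5.
Outer hash (tag): sum = 164+177+18+7+230+199+197 = 992; mod 256 = 224 → e0.

e0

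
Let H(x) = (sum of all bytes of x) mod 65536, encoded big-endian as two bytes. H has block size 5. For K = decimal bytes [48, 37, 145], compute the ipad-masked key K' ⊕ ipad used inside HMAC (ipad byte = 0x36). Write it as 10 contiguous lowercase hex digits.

0613a73636

Key decimal bytes [48, 37, 145] = 30 25 91 is 3 bytes ≤ B = 5; zero-pad to 5 bytes: K' = 30 25 91 00 00.
XOR each byte with 0x36: 30⊕36=06, 25⊕36=13, 91⊕36=a7, 00⊕36=36, 00⊕36=36.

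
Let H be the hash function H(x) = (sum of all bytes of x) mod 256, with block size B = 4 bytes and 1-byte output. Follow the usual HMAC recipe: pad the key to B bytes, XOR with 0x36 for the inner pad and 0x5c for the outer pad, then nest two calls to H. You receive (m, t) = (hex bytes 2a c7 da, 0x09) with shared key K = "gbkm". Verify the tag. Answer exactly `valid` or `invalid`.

Key "gbkm" = 67 62 6b 6d is exactly B = 4 bytes: K' = 67 62 6b 6d.
K' ⊕ ipad = 51 54 5d 5b; K' ⊕ opad = 3b 3e 37 31.
Inner hash: sum = 81+84+93+91+42+199+218 = 808; mod 256 = 40 → 28.
Outer hash (recomputed tag): sum = 59+62+55+49+40 = 265; mod 256 = 9 → 09.
Recomputed tag = 09; claimed = 09 → match.

valid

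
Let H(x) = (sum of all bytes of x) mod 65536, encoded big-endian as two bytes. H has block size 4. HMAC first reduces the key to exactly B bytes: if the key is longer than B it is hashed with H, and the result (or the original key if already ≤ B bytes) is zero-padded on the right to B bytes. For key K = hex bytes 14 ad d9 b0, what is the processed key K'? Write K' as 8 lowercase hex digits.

Key hex bytes 14 ad d9 b0 is exactly B = 4 bytes: K' = 14 ad d9 b0.

14add9b0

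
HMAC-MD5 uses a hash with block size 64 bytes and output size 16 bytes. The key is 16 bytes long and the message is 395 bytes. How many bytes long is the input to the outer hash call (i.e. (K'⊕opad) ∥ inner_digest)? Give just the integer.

80

Key is 16 ≤ 64 bytes, zero-padded: |K'| = 64.
Outer input = (K'⊕opad) ∥ H(inner) → 64 + 16 = 80 bytes.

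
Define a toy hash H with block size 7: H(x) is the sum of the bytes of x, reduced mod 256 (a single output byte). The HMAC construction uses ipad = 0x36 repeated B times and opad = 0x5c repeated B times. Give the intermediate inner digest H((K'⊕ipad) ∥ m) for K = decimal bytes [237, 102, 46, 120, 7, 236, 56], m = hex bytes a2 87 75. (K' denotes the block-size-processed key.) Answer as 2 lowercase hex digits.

Key decimal bytes [237, 102, 46, 120, 7, 236, 56] = ed 66 2e 78 07 ec 38 is exactly B = 7 bytes: K' = ed 66 2e 78 07 ec 38.
K' ⊕ ipad = db 50 18 4e 31 da 0e.
Inner input = db 50 18 4e 31 da 0e ∥ a2 87 75.
Inner hash: sum = 219+80+24+78+49+218+14+162+135+117 = 1096; mod 256 = 72 → 48.

48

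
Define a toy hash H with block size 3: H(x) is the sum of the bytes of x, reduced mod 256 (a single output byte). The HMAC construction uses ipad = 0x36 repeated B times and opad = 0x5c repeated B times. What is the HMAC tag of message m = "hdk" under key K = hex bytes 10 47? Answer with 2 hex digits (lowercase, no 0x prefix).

Key hex bytes 10 47 is 2 bytes ≤ B = 3; zero-pad to 3 bytes: K' = 10 47 00.
K' ⊕ ipad = 26 71 36.  K' ⊕ opad = 4c 1b 5c.
Inner input = (K'⊕ipad) ∥ m = 26 71 36 ∥ 68 64 6b.
Inner hash: sum = 38+113+54+104+100+107 = 516; mod 256 = 4 → 04.
Outer input = (K'⊕opad) ∥ inner = 4c 1b 5c ∥ 04.
Outer hash (tag): sum = 76+27+92+4 = 199 → c7.

c7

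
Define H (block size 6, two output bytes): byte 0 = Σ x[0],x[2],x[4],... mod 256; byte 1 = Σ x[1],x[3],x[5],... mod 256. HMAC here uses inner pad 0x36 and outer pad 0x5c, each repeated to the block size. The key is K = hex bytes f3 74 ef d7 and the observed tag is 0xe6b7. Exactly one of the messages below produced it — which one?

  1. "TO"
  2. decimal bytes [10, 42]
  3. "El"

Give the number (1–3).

1

Key hex bytes f3 74 ef d7 is 4 bytes ≤ B = 6; zero-pad to 6 bytes: K' = f3 74 ef d7 00 00.
K' ⊕ ipad = c5 42 d9 e1 36 36; K' ⊕ opad = af 28 b3 8b 5c 5c.
m1: inner = H(c5 42 d9 e1 36 36 54 4f) = 28 a8; tag = H(af 28 b3 8b 5c 5c 28 a8) = e6b7 ← matches
m2: inner = H(c5 42 d9 e1 36 36 0a 2a) = de 83; tag = H(af 28 b3 8b 5c 5c de 83) = 9c92
m3: inner = H(c5 42 d9 e1 36 36 45 6c) = 19 c5; tag = H(af 28 b3 8b 5c 5c 19 c5) = d7d4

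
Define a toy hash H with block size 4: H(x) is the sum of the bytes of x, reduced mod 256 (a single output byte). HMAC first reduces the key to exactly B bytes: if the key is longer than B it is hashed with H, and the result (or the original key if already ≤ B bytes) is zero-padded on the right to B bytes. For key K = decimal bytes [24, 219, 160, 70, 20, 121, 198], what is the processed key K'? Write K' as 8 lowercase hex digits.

2c000000

|K| = 7 > B = 4, so first hash the key.
H(K): sum = 24+219+160+70+20+121+198 = 812; mod 256 = 44 → 2c.
Zero-pad H(K) = 2c to 4 bytes: K' = 2c 00 00 00.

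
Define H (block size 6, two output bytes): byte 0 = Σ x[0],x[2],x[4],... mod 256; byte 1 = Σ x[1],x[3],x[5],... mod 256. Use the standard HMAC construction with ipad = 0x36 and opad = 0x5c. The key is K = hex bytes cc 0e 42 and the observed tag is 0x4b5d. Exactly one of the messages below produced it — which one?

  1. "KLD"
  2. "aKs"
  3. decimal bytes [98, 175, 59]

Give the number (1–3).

Key hex bytes cc 0e 42 is 3 bytes ≤ B = 6; zero-pad to 6 bytes: K' = cc 0e 42 00 00 00.
K' ⊕ ipad = fa 38 74 36 36 36; K' ⊕ opad = 90 52 1e 5c 5c 5c.
m1: inner = H(fa 38 74 36 36 36 4b 4c 44) = 33 f0; tag = H(90 52 1e 5c 5c 5c 33 f0) = 3dfa
m2: inner = H(fa 38 74 36 36 36 61 4b 73) = 78 ef; tag = H(90 52 1e 5c 5c 5c 78 ef) = 82f9
m3: inner = H(fa 38 74 36 36 36 62 af 3b) = 41 53; tag = H(90 52 1e 5c 5c 5c 41 53) = 4b5d ← matches

3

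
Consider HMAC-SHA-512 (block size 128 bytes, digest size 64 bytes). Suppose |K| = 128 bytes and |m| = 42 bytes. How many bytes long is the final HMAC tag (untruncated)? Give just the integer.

The tag is one SHA-512 digest: 64 bytes.

64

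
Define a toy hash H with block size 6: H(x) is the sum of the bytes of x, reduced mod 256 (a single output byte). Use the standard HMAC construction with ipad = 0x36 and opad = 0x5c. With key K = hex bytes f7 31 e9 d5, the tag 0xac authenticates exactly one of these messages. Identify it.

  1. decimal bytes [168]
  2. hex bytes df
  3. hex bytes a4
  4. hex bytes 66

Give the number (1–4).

1

Key hex bytes f7 31 e9 d5 is 4 bytes ≤ B = 6; zero-pad to 6 bytes: K' = f7 31 e9 d5 00 00.
K' ⊕ ipad = c1 07 df e3 36 36; K' ⊕ opad = ab 6d b5 89 5c 5c.
m1: inner = H(c1 07 df e3 36 36 a8) = 9e; tag = H(ab 6d b5 89 5c 5c 9e) = ac ← matches
m2: inner = H(c1 07 df e3 36 36 df) = d5; tag = H(ab 6d b5 89 5c 5c d5) = e3
m3: inner = H(c1 07 df e3 36 36 a4) = 9a; tag = H(ab 6d b5 89 5c 5c 9a) = a8
m4: inner = H(c1 07 df e3 36 36 66) = 5c; tag = H(ab 6d b5 89 5c 5c 5c) = 6a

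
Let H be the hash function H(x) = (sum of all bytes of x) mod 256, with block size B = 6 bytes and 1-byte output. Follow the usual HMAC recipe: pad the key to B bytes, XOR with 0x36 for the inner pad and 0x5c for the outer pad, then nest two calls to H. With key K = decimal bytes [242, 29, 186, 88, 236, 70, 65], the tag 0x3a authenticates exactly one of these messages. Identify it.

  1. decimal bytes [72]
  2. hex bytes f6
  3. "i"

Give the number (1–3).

Key decimal bytes [242, 29, 186, 88, 236, 70, 65] = f2 1d ba 58 ec 46 41 is 7 bytes > B = 6, so hash it first: H(key) = 94, then zero-pad to 6 bytes: K' = 94 00 00 00 00 00.
K' ⊕ ipad = a2 36 36 36 36 36; K' ⊕ opad = c8 5c 5c 5c 5c 5c.
m1: inner = H(a2 36 36 36 36 36 48) = f8; tag = H(c8 5c 5c 5c 5c 5c f8) = 8c
m2: inner = H(a2 36 36 36 36 36 f6) = a6; tag = H(c8 5c 5c 5c 5c 5c a6) = 3a ← matches
m3: inner = H(a2 36 36 36 36 36 69) = 19; tag = H(c8 5c 5c 5c 5c 5c 19) = ad

2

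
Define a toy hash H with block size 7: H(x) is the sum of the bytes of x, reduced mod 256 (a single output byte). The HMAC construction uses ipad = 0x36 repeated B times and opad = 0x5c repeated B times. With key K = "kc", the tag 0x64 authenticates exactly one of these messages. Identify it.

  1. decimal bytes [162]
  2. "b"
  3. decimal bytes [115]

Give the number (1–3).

Key "kc" = 6b 63 is 2 bytes ≤ B = 7; zero-pad to 7 bytes: K' = 6b 63 00 00 00 00 00.
K' ⊕ ipad = 5d 55 36 36 36 36 36; K' ⊕ opad = 37 3f 5c 5c 5c 5c 5c.
m1: inner = H(5d 55 36 36 36 36 36 a2) = 62; tag = H(37 3f 5c 5c 5c 5c 5c 62) = a4
m2: inner = H(5d 55 36 36 36 36 36 62) = 22; tag = H(37 3f 5c 5c 5c 5c 5c 22) = 64 ← matches
m3: inner = H(5d 55 36 36 36 36 36 73) = 33; tag = H(37 3f 5c 5c 5c 5c 5c 33) = 75

2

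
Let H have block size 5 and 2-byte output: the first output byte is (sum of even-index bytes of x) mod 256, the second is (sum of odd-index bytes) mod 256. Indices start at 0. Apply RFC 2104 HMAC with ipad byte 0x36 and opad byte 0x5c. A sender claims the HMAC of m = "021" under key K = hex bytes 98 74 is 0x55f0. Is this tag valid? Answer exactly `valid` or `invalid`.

Key hex bytes 98 74 is 2 bytes ≤ B = 5; zero-pad to 5 bytes: K' = 98 74 00 00 00.
K' ⊕ ipad = ae 42 36 36 36; K' ⊕ opad = c4 28 5c 5c 5c.
Inner hash: even-index sum = 332 mod 256 = 76; odd-index sum = 217 mod 256 = 217 → 4c d9.
Outer hash (recomputed tag): even-index sum = 597 mod 256 = 85; odd-index sum = 208 mod 256 = 208 → 55 d0.
Recomputed tag = 55d0; claimed = 55f0 → mismatch.

invalid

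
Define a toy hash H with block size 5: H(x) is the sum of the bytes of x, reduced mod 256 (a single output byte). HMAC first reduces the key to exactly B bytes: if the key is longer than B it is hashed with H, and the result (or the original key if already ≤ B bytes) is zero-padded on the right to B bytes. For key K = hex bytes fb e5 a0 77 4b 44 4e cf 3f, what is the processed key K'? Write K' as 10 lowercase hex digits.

|K| = 9 > B = 5, so first hash the key.
H(K): sum = 251+229+160+119+75+68+78+207+63 = 1250; mod 256 = 226 → e2.
Zero-pad H(K) = e2 to 5 bytes: K' = e2 00 00 00 00.

e200000000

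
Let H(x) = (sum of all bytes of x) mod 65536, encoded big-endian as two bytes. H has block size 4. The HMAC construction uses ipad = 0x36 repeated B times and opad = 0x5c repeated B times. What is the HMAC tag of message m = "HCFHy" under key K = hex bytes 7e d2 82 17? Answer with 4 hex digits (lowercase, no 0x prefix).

Key hex bytes 7e d2 82 17 is exactly B = 4 bytes: K' = 7e d2 82 17.
K' ⊕ ipad = 48 e4 b4 21.  K' ⊕ opad = 22 8e de 4b.
Inner input = (K'⊕ipad) ∥ m = 48 e4 b4 21 ∥ 48 43 46 48 79.
Inner hash: sum = 72+228+180+33+72+67+70+72+121 = 915 → 03 93.
Outer input = (K'⊕opad) ∥ inner = 22 8e de 4b ∥ 03 93.
Outer hash (tag): sum = 34+142+222+75+3+147 = 623 → 02 6f.

026f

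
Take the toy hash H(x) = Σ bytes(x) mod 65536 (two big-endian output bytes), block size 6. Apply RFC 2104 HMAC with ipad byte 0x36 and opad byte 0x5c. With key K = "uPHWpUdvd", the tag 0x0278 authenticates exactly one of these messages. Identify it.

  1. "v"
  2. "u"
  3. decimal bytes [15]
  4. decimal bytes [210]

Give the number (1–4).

3

Key "uPHWpUdvd" = 75 50 48 57 70 55 64 76 64 is 9 bytes > B = 6, so hash it first: H(key) = 03 67, then zero-pad to 6 bytes: K' = 03 67 00 00 00 00.
K' ⊕ ipad = 35 51 36 36 36 36; K' ⊕ opad = 5f 3b 5c 5c 5c 5c.
m1: inner = H(35 51 36 36 36 36 76) = 01 d4; tag = H(5f 3b 5c 5c 5c 5c 01 d4) = 02df
m2: inner = H(35 51 36 36 36 36 75) = 01 d3; tag = H(5f 3b 5c 5c 5c 5c 01 d3) = 02de
m3: inner = H(35 51 36 36 36 36 0f) = 01 6d; tag = H(5f 3b 5c 5c 5c 5c 01 6d) = 0278 ← matches
m4: inner = H(35 51 36 36 36 36 d2) = 02 30; tag = H(5f 3b 5c 5c 5c 5c 02 30) = 023c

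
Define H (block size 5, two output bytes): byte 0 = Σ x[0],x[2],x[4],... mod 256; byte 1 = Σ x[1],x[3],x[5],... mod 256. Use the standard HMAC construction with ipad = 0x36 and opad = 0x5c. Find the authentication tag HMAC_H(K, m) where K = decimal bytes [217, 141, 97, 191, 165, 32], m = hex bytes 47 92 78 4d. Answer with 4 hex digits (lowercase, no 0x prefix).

8ac0

Key decimal bytes [217, 141, 97, 191, 165, 32] = d9 8d 61 bf a5 20 is 6 bytes > B = 5, so hash it first: H(key) = df 6c, then zero-pad to 5 bytes: K' = df 6c 00 00 00.
K' ⊕ ipad = e9 5a 36 36 36.  K' ⊕ opad = 83 30 5c 5c 5c.
Inner input = (K'⊕ipad) ∥ m = e9 5a 36 36 36 ∥ 47 92 78 4d.
Inner hash: even-index sum = 564 mod 256 = 52; odd-index sum = 335 mod 256 = 79 → 34 4f.
Outer input = (K'⊕opad) ∥ inner = 83 30 5c 5c 5c ∥ 34 4f.
Outer hash (tag): even-index sum = 394 mod 256 = 138; odd-index sum = 192 mod 256 = 192 → 8a c0.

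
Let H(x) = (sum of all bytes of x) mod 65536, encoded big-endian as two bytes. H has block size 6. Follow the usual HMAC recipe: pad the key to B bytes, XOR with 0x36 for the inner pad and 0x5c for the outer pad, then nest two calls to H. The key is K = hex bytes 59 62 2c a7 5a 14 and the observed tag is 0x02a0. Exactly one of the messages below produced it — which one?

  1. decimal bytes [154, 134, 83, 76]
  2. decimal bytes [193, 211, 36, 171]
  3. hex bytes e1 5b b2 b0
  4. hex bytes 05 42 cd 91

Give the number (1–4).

4

Key hex bytes 59 62 2c a7 5a 14 is exactly B = 6 bytes: K' = 59 62 2c a7 5a 14.
K' ⊕ ipad = 6f 54 1a 91 6c 22; K' ⊕ opad = 05 3e 70 fb 06 48.
m1: inner = H(6f 54 1a 91 6c 22 9a 86 53 4c) = 03 bb; tag = H(05 3e 70 fb 06 48 03 bb) = 02ba
m2: inner = H(6f 54 1a 91 6c 22 c1 d3 24 ab) = 04 5f; tag = H(05 3e 70 fb 06 48 04 5f) = 025f
m3: inner = H(6f 54 1a 91 6c 22 e1 5b b2 b0) = 04 9a; tag = H(05 3e 70 fb 06 48 04 9a) = 029a
m4: inner = H(6f 54 1a 91 6c 22 05 42 cd 91) = 03 a1; tag = H(05 3e 70 fb 06 48 03 a1) = 02a0 ← matches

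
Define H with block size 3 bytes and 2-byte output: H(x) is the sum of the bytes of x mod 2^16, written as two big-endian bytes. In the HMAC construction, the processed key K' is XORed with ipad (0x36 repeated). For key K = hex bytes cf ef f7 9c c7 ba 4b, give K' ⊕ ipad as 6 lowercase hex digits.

Key hex bytes cf ef f7 9c c7 ba 4b is 7 bytes > B = 3, so hash it first: H(key) = 05 1d, then zero-pad to 3 bytes: K' = 05 1d 00.
XOR each byte with 0x36: 05⊕36=33, 1d⊕36=2b, 00⊕36=36.

332b36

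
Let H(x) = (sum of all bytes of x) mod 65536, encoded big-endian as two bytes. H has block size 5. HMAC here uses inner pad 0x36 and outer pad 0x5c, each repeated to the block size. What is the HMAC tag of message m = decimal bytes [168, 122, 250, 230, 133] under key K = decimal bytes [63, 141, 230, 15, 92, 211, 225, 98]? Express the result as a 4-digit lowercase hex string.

Key decimal bytes [63, 141, 230, 15, 92, 211, 225, 98] = 3f 8d e6 0f 5c d3 e1 62 is 8 bytes > B = 5, so hash it first: H(key) = 04 33, then zero-pad to 5 bytes: K' = 04 33 00 00 00.
K' ⊕ ipad = 32 05 36 36 36.  K' ⊕ opad = 58 6f 5c 5c 5c.
Inner input = (K'⊕ipad) ∥ m = 32 05 36 36 36 ∥ a8 7a fa e6 85.
Inner hash: sum = 50+5+54+54+54+168+122+250+230+133 = 1120 → 04 60.
Outer input = (K'⊕opad) ∥ inner = 58 6f 5c 5c 5c ∥ 04 60.
Outer hash (tag): sum = 88+111+92+92+92+4+96 = 575 → 02 3f.

023f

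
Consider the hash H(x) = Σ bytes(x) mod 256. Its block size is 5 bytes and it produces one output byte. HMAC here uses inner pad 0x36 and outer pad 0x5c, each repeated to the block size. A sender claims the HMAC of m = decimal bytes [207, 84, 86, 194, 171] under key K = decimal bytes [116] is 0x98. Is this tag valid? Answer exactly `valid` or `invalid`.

valid

Key decimal bytes [116] = 74 is 1 byte ≤ B = 5; zero-pad to 5 bytes: K' = 74 00 00 00 00.
K' ⊕ ipad = 42 36 36 36 36; K' ⊕ opad = 28 5c 5c 5c 5c.
Inner hash: sum = 66+54+54+54+54+207+84+86+194+171 = 1024; mod 256 = 0 → 00.
Outer hash (recomputed tag): sum = 40+92+92+92+92+0 = 408; mod 256 = 152 → 98.
Recomputed tag = 98; claimed = 98 → match.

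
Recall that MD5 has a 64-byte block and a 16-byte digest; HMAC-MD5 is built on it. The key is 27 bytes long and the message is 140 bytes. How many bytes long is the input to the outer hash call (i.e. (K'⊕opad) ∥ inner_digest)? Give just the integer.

Key is 27 ≤ 64 bytes, zero-padded: |K'| = 64.
Outer input = (K'⊕opad) ∥ H(inner) → 64 + 16 = 80 bytes.

80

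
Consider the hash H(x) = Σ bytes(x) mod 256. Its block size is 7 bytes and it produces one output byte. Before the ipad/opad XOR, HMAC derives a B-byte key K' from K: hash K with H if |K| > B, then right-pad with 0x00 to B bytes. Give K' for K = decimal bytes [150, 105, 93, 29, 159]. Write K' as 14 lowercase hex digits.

96695d1d9f0000

Key decimal bytes [150, 105, 93, 29, 159] = 96 69 5d 1d 9f is 5 bytes ≤ B = 7; zero-pad to 7 bytes: K' = 96 69 5d 1d 9f 00 00.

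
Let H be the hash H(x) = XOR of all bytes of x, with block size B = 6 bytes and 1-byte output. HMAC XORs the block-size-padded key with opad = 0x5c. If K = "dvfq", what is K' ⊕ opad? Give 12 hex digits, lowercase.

Key "dvfq" = 64 76 66 71 is 4 bytes ≤ B = 6; zero-pad to 6 bytes: K' = 64 76 66 71 00 00.
XOR each byte with 0x5c: 64⊕5c=38, 76⊕5c=2a, 66⊕5c=3a, 71⊕5c=2d, 00⊕5c=5c, 00⊕5c=5c.

382a3a2d5c5c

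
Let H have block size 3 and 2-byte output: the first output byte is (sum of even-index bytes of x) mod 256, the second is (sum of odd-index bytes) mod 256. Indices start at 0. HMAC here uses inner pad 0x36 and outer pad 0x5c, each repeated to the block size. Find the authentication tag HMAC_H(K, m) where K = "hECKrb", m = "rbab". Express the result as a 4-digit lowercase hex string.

34d3

Key "hECKrb" = 68 45 43 4b 72 62 is 6 bytes > B = 3, so hash it first: H(key) = 1d f2, then zero-pad to 3 bytes: K' = 1d f2 00.
K' ⊕ ipad = 2b c4 36.  K' ⊕ opad = 41 ae 5c.
Inner input = (K'⊕ipad) ∥ m = 2b c4 36 ∥ 72 62 61 62.
Inner hash: even-index sum = 293 mod 256 = 37; odd-index sum = 407 mod 256 = 151 → 25 97.
Outer input = (K'⊕opad) ∥ inner = 41 ae 5c ∥ 25 97.
Outer hash (tag): even-index sum = 308 mod 256 = 52; odd-index sum = 211 mod 256 = 211 → 34 d3.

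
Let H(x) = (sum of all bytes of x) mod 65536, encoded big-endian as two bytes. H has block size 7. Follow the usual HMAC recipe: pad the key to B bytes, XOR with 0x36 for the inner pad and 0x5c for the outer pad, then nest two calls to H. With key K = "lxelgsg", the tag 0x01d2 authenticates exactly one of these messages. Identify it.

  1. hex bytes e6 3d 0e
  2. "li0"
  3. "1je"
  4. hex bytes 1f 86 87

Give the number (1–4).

Key "lxelgsg" = 6c 78 65 6c 67 73 67 is exactly B = 7 bytes: K' = 6c 78 65 6c 67 73 67.
K' ⊕ ipad = 5a 4e 53 5a 51 45 51; K' ⊕ opad = 30 24 39 30 3b 2f 3b.
m1: inner = H(5a 4e 53 5a 51 45 51 e6 3d 0e) = 03 6d; tag = H(30 24 39 30 3b 2f 3b 03 6d) = 01d2 ← matches
m2: inner = H(5a 4e 53 5a 51 45 51 6c 69 30) = 03 41; tag = H(30 24 39 30 3b 2f 3b 03 41) = 01a6
m3: inner = H(5a 4e 53 5a 51 45 51 31 6a 65) = 03 3c; tag = H(30 24 39 30 3b 2f 3b 03 3c) = 01a1
m4: inner = H(5a 4e 53 5a 51 45 51 1f 86 87) = 03 68; tag = H(30 24 39 30 3b 2f 3b 03 68) = 01cd

1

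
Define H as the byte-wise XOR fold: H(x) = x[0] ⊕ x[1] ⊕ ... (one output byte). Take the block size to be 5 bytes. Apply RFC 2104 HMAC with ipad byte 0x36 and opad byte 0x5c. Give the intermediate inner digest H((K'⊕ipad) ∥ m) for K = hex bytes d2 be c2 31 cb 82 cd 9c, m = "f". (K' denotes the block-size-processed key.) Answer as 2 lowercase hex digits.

Key hex bytes d2 be c2 31 cb 82 cd 9c is 8 bytes > B = 5, so hash it first: H(key) = 87, then zero-pad to 5 bytes: K' = 87 00 00 00 00.
K' ⊕ ipad = b1 36 36 36 36.
Inner input = b1 36 36 36 36 ∥ 66.
Inner hash: XOR b1⊕36⊕36⊕36⊕36⊕66 = d7.

d7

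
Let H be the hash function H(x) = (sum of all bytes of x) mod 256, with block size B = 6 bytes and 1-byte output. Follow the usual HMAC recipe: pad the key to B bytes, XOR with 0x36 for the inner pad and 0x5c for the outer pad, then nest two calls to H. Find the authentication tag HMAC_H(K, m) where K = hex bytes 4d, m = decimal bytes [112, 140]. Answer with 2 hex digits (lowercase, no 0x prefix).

Key hex bytes 4d is 1 byte ≤ B = 6; zero-pad to 6 bytes: K' = 4d 00 00 00 00 00.
K' ⊕ ipad = 7b 36 36 36 36 36.  K' ⊕ opad = 11 5c 5c 5c 5c 5c.
Inner input = (K'⊕ipad) ∥ m = 7b 36 36 36 36 36 ∥ 70 8c.
Inner hash: sum = 123+54+54+54+54+54+112+140 = 645; mod 256 = 133 → 85.
Outer input = (K'⊕opad) ∥ inner = 11 5c 5c 5c 5c 5c ∥ 85.
Outer hash (tag): sum = 17+92+92+92+92+92+133 = 610; mod 256 = 98 → 62.

62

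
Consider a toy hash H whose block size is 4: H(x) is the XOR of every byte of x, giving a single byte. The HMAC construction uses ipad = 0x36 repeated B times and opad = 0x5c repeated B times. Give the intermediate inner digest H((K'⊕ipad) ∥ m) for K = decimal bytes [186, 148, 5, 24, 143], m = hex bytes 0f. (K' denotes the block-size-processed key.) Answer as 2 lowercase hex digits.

b3

Key decimal bytes [186, 148, 5, 24, 143] = ba 94 05 18 8f is 5 bytes > B = 4, so hash it first: H(key) = bc, then zero-pad to 4 bytes: K' = bc 00 00 00.
K' ⊕ ipad = 8a 36 36 36.
Inner input = 8a 36 36 36 ∥ 0f.
Inner hash: XOR 8a⊕36⊕36⊕36⊕0f = b3.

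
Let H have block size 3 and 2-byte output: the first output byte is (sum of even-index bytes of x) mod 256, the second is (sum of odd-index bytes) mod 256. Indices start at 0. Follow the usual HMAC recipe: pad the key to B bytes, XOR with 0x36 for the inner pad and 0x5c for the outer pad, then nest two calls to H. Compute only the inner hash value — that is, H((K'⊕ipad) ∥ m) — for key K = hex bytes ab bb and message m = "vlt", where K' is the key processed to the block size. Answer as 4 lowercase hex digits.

Key hex bytes ab bb is 2 bytes ≤ B = 3; zero-pad to 3 bytes: K' = ab bb 00.
K' ⊕ ipad = 9d 8d 36.
Inner input = 9d 8d 36 ∥ 76 6c 74.
Inner hash: even-index sum = 319 mod 256 = 63; odd-index sum = 375 mod 256 = 119 → 3f 77.

3f77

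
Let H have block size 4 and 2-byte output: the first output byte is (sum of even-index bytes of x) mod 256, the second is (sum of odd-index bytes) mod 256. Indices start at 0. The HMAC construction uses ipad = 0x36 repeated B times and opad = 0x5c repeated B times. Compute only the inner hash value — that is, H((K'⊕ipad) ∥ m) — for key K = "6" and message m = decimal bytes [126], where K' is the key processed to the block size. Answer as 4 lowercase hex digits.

Key "6" = 36 is 1 byte ≤ B = 4; zero-pad to 4 bytes: K' = 36 00 00 00.
K' ⊕ ipad = 00 36 36 36.
Inner input = 00 36 36 36 ∥ 7e.
Inner hash: even-index sum = 180 mod 256 = 180; odd-index sum = 108 mod 256 = 108 → b4 6c.

b46c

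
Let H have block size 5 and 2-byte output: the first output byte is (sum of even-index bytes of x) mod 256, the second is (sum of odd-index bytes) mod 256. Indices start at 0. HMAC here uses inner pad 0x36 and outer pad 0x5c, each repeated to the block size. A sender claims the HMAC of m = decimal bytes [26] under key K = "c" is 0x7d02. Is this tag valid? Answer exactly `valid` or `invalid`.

Key "c" = 63 is 1 byte ≤ B = 5; zero-pad to 5 bytes: K' = 63 00 00 00 00.
K' ⊕ ipad = 55 36 36 36 36; K' ⊕ opad = 3f 5c 5c 5c 5c.
Inner hash: even-index sum = 193 mod 256 = 193; odd-index sum = 134 mod 256 = 134 → c1 86.
Outer hash (recomputed tag): even-index sum = 381 mod 256 = 125; odd-index sum = 377 mod 256 = 121 → 7d 79.
Recomputed tag = 7d79; claimed = 7d02 → mismatch.

invalid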